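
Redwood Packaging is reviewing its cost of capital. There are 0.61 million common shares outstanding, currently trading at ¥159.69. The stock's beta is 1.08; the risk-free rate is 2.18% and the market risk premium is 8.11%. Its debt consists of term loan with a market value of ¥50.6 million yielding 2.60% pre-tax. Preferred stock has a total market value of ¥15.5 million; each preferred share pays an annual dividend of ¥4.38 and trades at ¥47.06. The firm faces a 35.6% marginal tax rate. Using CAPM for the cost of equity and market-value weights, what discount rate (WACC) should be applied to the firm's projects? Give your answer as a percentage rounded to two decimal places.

Cost of equity via CAPM: Re = 2.18% + 1.08 × 8.11% = 10.9388%.
Cost of preferred: Rp = 4.38 / 47.06 = 9.3073%.
Market value of equity E = 159.69 × 0.61m = 97.4109m.
Total capital V = 97.4109 + 15.5 + 50.6 = 163.5109.
Equity: weight = 97.4109/163.5109 = 0.5957; cost = 10.9388%.
Preferred: weight = 15.5/163.5109 = 0.0948; cost = 9.3073%.
Term loan: weight = 50.6/163.5109 = 0.3095; after-tax cost = 2.6% × (1 − 35.6%) = 1.6744%.
WACC = 0.5957 × 10.9388% + 0.0948 × 9.3073% + 0.3095 × 1.6744% = 7.9172%.

7.92%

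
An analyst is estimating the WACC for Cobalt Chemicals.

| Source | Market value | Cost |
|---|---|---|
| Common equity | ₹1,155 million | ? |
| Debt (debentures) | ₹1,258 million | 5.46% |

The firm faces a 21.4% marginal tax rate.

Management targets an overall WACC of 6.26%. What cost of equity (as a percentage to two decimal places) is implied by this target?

Total capital V = 1155 + 1258 = 2413.
Equity weight = 1155/2413 = 0.4787.
Debentures weight = 1258/2413 = 0.5213.
Debt contribution = 0.5213 × 5.46% × (1 − 21.4%) = 2.2374%.
Required equity contribution = 6.26% − 2.2374% = 4.0226%.
Re = 4.0226% / 0.4787 = 8.4040%.

8.40%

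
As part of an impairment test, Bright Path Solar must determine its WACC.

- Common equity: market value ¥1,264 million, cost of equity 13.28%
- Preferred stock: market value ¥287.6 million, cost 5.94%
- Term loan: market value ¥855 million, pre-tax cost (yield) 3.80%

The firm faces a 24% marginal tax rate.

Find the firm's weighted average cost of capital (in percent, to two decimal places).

Total capital V = 1264 + 287.6 + 855 = 2406.6.
Equity: weight = 1264/2406.6 = 0.5252; cost = 13.28%.
Preferred: weight = 287.6/2406.6 = 0.1195; cost = 5.94%.
Term loan: weight = 855/2406.6 = 0.3553; after-tax cost = 3.8% × (1 − 24%) = 2.8880%.
WACC = 0.5252 × 13.2800% + 0.1195 × 5.9400% + 0.3553 × 2.8880% = 8.7108%.

8.71%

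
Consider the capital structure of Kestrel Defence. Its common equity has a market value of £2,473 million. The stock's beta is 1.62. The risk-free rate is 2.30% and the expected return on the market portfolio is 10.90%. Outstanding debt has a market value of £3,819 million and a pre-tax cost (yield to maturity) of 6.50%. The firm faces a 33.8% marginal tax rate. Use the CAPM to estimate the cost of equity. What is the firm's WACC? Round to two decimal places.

Market risk premium = 10.9% − 2.3% = 8.6%.
Cost of equity via CAPM: Re = 2.3% + 1.62 × 8.6% = 16.2320%.
Total capital V = 2473 + 3819 = 6292.
Equity: weight = 2473/6292 = 0.3930; cost = 16.232%.
Debt: weight = 3819/6292 = 0.6070; after-tax cost = 6.5% × (1 − 33.8%) = 4.3030%.
WACC = 0.3930 × 16.2320% + 0.6070 × 4.3030% = 8.9916%.

8.99%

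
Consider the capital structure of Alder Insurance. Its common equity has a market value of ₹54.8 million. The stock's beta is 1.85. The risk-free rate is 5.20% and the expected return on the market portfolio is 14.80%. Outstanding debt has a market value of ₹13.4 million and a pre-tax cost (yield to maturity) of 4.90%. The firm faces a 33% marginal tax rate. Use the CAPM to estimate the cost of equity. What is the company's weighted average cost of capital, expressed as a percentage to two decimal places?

19.09%

Market risk premium = 14.8% − 5.2% = 9.6%.
Cost of equity via CAPM: Re = 5.2% + 1.85 × 9.6% = 22.9600%.
Total capital V = 54.8 + 13.4 = 68.2.
Equity: weight = 54.8/68.2 = 0.8035; cost = 22.96%.
Debt: weight = 13.4/68.2 = 0.1965; after-tax cost = 4.9% × (1 − 33%) = 3.2830%.
WACC = 0.8035 × 22.9600% + 0.1965 × 3.2830% = 19.0938%.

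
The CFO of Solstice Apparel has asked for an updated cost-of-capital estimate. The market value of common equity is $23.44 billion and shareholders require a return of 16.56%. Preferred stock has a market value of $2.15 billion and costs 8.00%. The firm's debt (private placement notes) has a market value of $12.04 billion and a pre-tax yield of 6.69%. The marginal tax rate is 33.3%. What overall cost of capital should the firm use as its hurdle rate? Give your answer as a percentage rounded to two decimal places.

Total capital V = 23.44 + 2.15 + 12.04 = 37.63.
Equity: weight = 23.44/37.63 = 0.6229; cost = 16.56%.
Preferred: weight = 2.15/37.63 = 0.0571; cost = 8%.
Private placement notes: weight = 12.04/37.63 = 0.3200; after-tax cost = 6.69% × (1 − 33.3%) = 4.4622%.
WACC = 0.6229 × 16.5600% + 0.0571 × 8.0000% + 0.3200 × 4.4622% = 12.2002%.

12.20%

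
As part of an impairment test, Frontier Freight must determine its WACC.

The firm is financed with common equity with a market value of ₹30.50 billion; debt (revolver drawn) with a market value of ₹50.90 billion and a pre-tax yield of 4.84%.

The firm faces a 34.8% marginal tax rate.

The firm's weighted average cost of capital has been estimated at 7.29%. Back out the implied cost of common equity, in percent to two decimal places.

Total capital V = 30.5 + 50.9 = 81.4.
Equity weight = 30.5/81.4 = 0.3747.
Revolver drawn weight = 50.9/81.4 = 0.6253.
Debt contribution = 0.6253 × 4.84% × (1 − 34.8%) = 1.9733%.
Required equity contribution = 7.29% − 1.9733% = 5.3167%.
Re = 5.3167% / 0.3747 = 14.1896%.

14.19%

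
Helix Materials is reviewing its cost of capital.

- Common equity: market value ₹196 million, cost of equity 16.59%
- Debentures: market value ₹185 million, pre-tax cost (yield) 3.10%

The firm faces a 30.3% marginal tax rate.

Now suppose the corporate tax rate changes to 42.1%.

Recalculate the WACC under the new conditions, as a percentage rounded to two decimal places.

After the change:
Total capital V = 196 + 185 = 381.
Equity: weight = 196/381 = 0.5144; cost = 16.59%.
Debentures: weight = 185/381 = 0.4856; after-tax cost = 3.1% × (1 − 42.1%) = 1.7949%.
WACC = 0.5144 × 16.5900% + 0.4856 × 1.7949% = 9.4060%.

9.41%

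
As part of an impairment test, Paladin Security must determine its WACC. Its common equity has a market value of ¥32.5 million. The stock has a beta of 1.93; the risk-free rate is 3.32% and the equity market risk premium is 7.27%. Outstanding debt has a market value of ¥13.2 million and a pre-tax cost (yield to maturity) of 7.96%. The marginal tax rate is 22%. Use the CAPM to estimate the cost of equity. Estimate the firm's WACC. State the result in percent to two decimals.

14.13%

Cost of equity via CAPM: Re = 3.32% + 1.93 × 7.27% = 17.3511%.
Total capital V = 32.5 + 13.2 = 45.7.
Equity: weight = 32.5/45.7 = 0.7112; cost = 17.3511%.
Debt: weight = 13.2/45.7 = 0.2888; after-tax cost = 7.96% × (1 − 22%) = 6.2088%.
WACC = 0.7112 × 17.3511% + 0.2888 × 6.2088% = 14.1328%.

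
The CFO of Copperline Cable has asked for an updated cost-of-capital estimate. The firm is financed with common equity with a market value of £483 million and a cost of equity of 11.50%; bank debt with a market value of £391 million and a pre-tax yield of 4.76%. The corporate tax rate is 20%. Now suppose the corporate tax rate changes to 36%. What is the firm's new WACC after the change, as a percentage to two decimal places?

After the change:
Total capital V = 483 + 391 = 874.
Equity: weight = 483/874 = 0.5526; cost = 11.5%.
Bank debt: weight = 391/874 = 0.4474; after-tax cost = 4.76% × (1 − 36%) = 3.0464%.
WACC = 0.5526 × 11.5000% + 0.4474 × 3.0464% = 7.7181%.

7.72%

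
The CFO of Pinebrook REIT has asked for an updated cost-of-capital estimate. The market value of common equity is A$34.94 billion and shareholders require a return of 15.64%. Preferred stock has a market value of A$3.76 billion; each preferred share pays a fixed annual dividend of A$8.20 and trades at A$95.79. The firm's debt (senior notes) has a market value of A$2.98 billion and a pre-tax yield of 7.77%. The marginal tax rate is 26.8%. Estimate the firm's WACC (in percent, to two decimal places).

Cost of preferred: Rp = 8.2 / 95.79 = 8.5604%.
Total capital V = 34.94 + 3.76 + 2.98 = 41.68.
Equity: weight = 34.94/41.68 = 0.8383; cost = 15.64%.
Preferred: weight = 3.76/41.68 = 0.0902; cost = 8.5604%.
Senior notes: weight = 2.98/41.68 = 0.0715; after-tax cost = 7.77% × (1 − 26.8%) = 5.6876%.
WACC = 0.8383 × 15.6400% + 0.0902 × 8.5604% + 0.0715 × 5.6876% = 14.2898%.

14.29%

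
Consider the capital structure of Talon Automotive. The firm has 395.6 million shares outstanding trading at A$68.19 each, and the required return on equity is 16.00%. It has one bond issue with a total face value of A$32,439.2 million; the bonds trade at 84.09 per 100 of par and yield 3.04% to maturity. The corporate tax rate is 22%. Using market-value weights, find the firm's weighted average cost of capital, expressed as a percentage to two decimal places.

Market value of equity E = 68.19 × 395.6m = 26975.964m. Market value of debt D = 32439.2m × 84.09/100 = 27278.12328m.
Total capital V = 26975.964 + 27278.12328 = 54254.08728.
Equity: weight = 26975.964/54254.08728 = 0.4972; cost = 16%.
Bonds outstanding: weight = 27278.12328/54254.08728 = 0.5028; after-tax cost = 3.04% × (1 − 22%) = 2.3712%.
WACC = 0.4972 × 16.0000% + 0.5028 × 2.3712% = 9.1476%.

9.15%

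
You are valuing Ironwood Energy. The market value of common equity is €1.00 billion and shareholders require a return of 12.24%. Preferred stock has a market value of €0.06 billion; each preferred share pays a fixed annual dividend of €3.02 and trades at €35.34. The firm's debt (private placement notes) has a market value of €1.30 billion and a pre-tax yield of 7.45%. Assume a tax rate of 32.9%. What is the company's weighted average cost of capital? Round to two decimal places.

8.16%

Cost of preferred: Rp = 3.02 / 35.34 = 8.5456%.
Total capital V = 1 + 0.06 + 1.3 = 2.36.
Equity: weight = 1/2.36 = 0.4237; cost = 12.24%.
Preferred: weight = 0.06/2.36 = 0.0254; cost = 8.5456%.
Private placement notes: weight = 1.3/2.36 = 0.5508; after-tax cost = 7.45% × (1 − 32.9%) = 4.9990%.
WACC = 0.4237 × 12.2400% + 0.0254 × 8.5456% + 0.5508 × 4.9990% = 8.1574%.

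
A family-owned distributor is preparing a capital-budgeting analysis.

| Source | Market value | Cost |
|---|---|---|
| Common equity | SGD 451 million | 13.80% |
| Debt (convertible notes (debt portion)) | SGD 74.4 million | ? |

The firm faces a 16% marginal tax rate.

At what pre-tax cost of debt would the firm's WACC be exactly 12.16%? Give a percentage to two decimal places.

2.64%

Total capital V = 451 + 74.4 = 525.4.
Equity weight = 451/525.4 = 0.8584.
Convertible notes (debt portion) weight = 74.4/525.4 = 0.1416.
Equity contribution = 0.8584 × 13.8% = 11.8458%.
Remaining for debt = 12.16% − 11.8458% = 0.3142%.
Rd × (1 − 16%) × 0.1416 = 0.3142%  ⇒  Rd = 2.6412%.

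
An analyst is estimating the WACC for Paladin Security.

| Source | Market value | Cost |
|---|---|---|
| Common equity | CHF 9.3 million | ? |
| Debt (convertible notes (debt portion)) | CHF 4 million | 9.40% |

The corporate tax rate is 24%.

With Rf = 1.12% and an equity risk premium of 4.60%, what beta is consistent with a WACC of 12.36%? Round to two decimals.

2.93

Total capital V = 9.3 + 4 = 13.3.
Equity weight = 9.3/13.3 = 0.6992.
Convertible notes (debt portion) weight = 4/13.3 = 0.3008.
Debt contribution = 0.3008 × 9.4% × (1 − 24%) = 2.1486%.
Required equity contribution = 12.36% − 2.1486% = 10.2114%  ⇒  Re = 14.6034%.
CAPM: 14.6034% = 1.12% + β × 4.6%  ⇒  β = 2.9312.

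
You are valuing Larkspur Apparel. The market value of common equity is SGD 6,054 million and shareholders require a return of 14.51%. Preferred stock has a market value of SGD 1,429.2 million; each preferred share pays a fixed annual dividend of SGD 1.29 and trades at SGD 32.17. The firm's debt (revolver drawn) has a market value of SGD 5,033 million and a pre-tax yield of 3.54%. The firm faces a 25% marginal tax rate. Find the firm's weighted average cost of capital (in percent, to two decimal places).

8.54%

Cost of preferred: Rp = 1.29 / 32.17 = 4.0099%.
Total capital V = 6054 + 1429.2 + 5033 = 12516.2.
Equity: weight = 6054/12516.2 = 0.4837; cost = 14.51%.
Preferred: weight = 1429.2/12516.2 = 0.1142; cost = 4.0099%.
Revolver drawn: weight = 5033/12516.2 = 0.4021; after-tax cost = 3.54% × (1 − 25%) = 2.6550%.
WACC = 0.4837 × 14.5100% + 0.1142 × 4.0099% + 0.4021 × 2.6550% = 8.5439%.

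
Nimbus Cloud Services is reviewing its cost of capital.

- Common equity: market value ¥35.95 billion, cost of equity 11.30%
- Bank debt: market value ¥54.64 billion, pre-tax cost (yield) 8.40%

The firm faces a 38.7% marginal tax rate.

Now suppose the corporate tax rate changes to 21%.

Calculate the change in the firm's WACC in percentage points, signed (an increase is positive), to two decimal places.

Current WACC:
Total capital V = 35.95 + 54.64 = 90.59.
Equity: weight = 35.95/90.59 = 0.3968; cost = 11.3%.
Bank debt: weight = 54.64/90.59 = 0.6032; after-tax cost = 8.4% × (1 − 38.7%) = 5.1492%.
WACC = 0.3968 × 11.3000% + 0.6032 × 5.1492% = 7.5901%.
After the change:
Total capital V = 35.95 + 54.64 = 90.59.
Equity: weight = 35.95/90.59 = 0.3968; cost = 11.3%.
Bank debt: weight = 54.64/90.59 = 0.6032; after-tax cost = 8.4% × (1 − 21%) = 6.6360%.
WACC = 0.3968 × 11.3000% + 0.6032 × 6.6360% = 8.4869%.
Change in WACC = 8.4869% − 7.5901% = 0.8968 pp.

+0.90 pp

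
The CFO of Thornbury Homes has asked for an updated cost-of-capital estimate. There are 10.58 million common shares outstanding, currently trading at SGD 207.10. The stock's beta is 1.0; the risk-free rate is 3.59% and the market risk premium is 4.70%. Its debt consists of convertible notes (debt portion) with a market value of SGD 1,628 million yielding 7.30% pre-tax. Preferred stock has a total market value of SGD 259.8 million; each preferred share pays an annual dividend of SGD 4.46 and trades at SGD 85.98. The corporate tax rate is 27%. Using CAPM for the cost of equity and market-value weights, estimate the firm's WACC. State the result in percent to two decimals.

Cost of equity via CAPM: Re = 3.59% + 1.0 × 4.7% = 8.2900%.
Cost of preferred: Rp = 4.46 / 85.98 = 5.1873%.
Market value of equity E = 207.1 × 10.58m = 2191.118m.
Total capital V = 2191.118 + 259.8 + 1628 = 4078.918.
Equity: weight = 2191.118/4078.918 = 0.5372; cost = 8.29%.
Preferred: weight = 259.8/4078.918 = 0.0637; cost = 5.1873%.
Convertible notes (debt portion): weight = 1628/4078.918 = 0.3991; after-tax cost = 7.3% × (1 − 27%) = 5.3290%.
WACC = 0.5372 × 8.2900% + 0.0637 × 5.1873% + 0.3991 × 5.3290% = 6.9106%.

6.91%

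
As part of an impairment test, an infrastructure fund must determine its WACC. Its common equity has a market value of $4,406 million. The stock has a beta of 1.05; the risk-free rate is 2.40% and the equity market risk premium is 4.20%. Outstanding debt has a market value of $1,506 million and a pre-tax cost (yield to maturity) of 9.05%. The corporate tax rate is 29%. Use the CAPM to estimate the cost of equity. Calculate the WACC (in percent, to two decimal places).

Cost of equity via CAPM: Re = 2.4% + 1.05 × 4.2% = 6.8100%.
Total capital V = 4406 + 1506 = 5912.
Equity: weight = 4406/5912 = 0.7453; cost = 6.81%.
Debt: weight = 1506/5912 = 0.2547; after-tax cost = 9.05% × (1 − 29%) = 6.4255%.
WACC = 0.7453 × 6.8100% + 0.2547 × 6.4255% = 6.7121%.

6.71%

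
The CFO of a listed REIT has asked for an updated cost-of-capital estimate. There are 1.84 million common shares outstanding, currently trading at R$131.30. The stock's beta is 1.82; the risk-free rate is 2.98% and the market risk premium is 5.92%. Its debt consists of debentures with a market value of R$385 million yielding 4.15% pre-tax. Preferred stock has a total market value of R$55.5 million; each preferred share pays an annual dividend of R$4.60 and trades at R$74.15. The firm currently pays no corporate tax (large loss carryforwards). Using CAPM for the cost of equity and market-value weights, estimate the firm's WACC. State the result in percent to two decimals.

7.72%

Cost of equity via CAPM: Re = 2.98% + 1.82 × 5.92% = 13.7544%.
Cost of preferred: Rp = 4.6 / 74.15 = 6.2036%.
Market value of equity E = 131.3 × 1.84m = 241.592m.
Total capital V = 241.592 + 55.5 + 385 = 682.092.
Equity: weight = 241.592/682.092 = 0.3542; cost = 13.7544%.
Preferred: weight = 55.5/682.092 = 0.0814; cost = 6.2036%.
Debentures: weight = 385/682.092 = 0.5644; after-tax cost = 4.15% × (1 − 0%) = 4.1500%.
WACC = 0.3542 × 13.7544% + 0.0814 × 6.2036% + 0.5644 × 4.1500% = 7.7189%.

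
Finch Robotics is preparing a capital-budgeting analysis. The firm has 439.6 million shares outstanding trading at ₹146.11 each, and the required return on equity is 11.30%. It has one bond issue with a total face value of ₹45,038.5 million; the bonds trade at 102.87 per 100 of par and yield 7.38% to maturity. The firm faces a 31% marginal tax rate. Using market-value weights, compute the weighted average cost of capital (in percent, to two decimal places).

8.70%

Market value of equity E = 146.11 × 439.6m = 64229.956m. Market value of debt D = 45038.5m × 102.87/100 = 46331.10495m.
Total capital V = 64229.956 + 46331.10495 = 110561.06095.
Equity: weight = 64229.956/110561.06095 = 0.5809; cost = 11.3%.
Bonds outstanding: weight = 46331.10495/110561.06095 = 0.4191; after-tax cost = 7.38% × (1 − 31%) = 5.0922%.
WACC = 0.5809 × 11.3000% + 0.4191 × 5.0922% = 8.6986%.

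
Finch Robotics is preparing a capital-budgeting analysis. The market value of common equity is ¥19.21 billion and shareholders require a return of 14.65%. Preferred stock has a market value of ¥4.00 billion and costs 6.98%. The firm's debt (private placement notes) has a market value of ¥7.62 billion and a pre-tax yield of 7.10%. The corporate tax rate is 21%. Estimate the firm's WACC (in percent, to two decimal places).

Total capital V = 19.21 + 4 + 7.62 = 30.83.
Equity: weight = 19.21/30.83 = 0.6231; cost = 14.65%.
Preferred: weight = 4/30.83 = 0.1297; cost = 6.98%.
Private placement notes: weight = 7.62/30.83 = 0.2472; after-tax cost = 7.1% × (1 − 21%) = 5.6090%.
WACC = 0.6231 × 14.6500% + 0.1297 × 6.9800% + 0.2472 × 5.6090% = 11.4203%.

11.42%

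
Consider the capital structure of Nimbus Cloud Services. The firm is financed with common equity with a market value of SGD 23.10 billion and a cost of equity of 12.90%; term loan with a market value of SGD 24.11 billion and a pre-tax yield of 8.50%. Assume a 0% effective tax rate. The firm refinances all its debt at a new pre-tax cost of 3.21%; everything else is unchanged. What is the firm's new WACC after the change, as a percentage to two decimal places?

7.95%

After the change:
Total capital V = 23.1 + 24.11 = 47.21.
Equity: weight = 23.1/47.21 = 0.4893; cost = 12.9%.
Term loan: weight = 24.11/47.21 = 0.5107; after-tax cost = 3.21% × (1 − 0%) = 3.2100%.
WACC = 0.4893 × 12.9000% + 0.5107 × 3.2100% = 7.9513%.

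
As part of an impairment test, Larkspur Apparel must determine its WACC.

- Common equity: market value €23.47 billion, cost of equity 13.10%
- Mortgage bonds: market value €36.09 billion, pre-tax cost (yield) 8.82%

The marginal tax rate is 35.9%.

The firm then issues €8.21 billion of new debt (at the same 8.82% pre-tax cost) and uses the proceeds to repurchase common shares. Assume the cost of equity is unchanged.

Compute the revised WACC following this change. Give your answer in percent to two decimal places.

7.56%

After the change:
Total capital V = 15.26 + 44.3 = 59.56.
Equity: weight = 15.26/59.56 = 0.2562; cost = 13.1%.
Mortgage bonds: weight = 44.3/59.56 = 0.7438; after-tax cost = 8.82% × (1 − 35.9%) = 5.6536%.
WACC = 0.2562 × 13.1000% + 0.7438 × 5.6536% = 7.5615%.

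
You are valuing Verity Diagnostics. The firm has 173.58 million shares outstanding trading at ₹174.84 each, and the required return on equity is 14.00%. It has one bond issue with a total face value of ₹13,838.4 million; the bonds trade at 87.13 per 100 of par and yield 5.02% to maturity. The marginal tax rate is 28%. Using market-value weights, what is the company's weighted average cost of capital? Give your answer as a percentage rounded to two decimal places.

11.05%

Market value of equity E = 174.84 × 173.58m = 30348.7272m. Market value of debt D = 13838.4m × 87.13/100 = 12057.39792m.
Total capital V = 30348.7272 + 12057.39792 = 42406.12512.
Equity: weight = 30348.7272/42406.12512 = 0.7157; cost = 14%.
Bonds outstanding: weight = 12057.39792/42406.12512 = 0.2843; after-tax cost = 5.02% × (1 − 28%) = 3.6144%.
WACC = 0.7157 × 14.0000% + 0.2843 × 3.6144% = 11.0470%.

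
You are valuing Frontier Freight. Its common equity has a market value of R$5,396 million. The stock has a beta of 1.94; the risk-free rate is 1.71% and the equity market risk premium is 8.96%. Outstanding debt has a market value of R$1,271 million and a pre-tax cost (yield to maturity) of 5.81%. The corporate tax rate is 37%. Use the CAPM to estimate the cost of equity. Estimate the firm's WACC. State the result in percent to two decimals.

16.15%

Cost of equity via CAPM: Re = 1.71% + 1.94 × 8.96% = 19.0924%.
Total capital V = 5396 + 1271 = 6667.
Equity: weight = 5396/6667 = 0.8094; cost = 19.0924%.
Debt: weight = 1271/6667 = 0.1906; after-tax cost = 5.81% × (1 − 37%) = 3.6603%.
WACC = 0.8094 × 19.0924% + 0.1906 × 3.6603% = 16.1504%.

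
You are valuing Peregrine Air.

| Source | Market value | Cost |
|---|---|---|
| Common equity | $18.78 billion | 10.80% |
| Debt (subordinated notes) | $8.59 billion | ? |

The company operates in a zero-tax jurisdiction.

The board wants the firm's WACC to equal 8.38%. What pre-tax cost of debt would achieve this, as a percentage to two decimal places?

3.09%

Total capital V = 18.78 + 8.59 = 27.37.
Equity weight = 18.78/27.37 = 0.6862.
Subordinated notes weight = 8.59/27.37 = 0.3138.
Equity contribution = 0.6862 × 10.8% = 7.4104%.
Remaining for debt = 8.38% − 7.4104% = 0.9696%.
Rd × (1 − 0%) × 0.3138 = 0.9696%  ⇒  Rd = 3.0892%.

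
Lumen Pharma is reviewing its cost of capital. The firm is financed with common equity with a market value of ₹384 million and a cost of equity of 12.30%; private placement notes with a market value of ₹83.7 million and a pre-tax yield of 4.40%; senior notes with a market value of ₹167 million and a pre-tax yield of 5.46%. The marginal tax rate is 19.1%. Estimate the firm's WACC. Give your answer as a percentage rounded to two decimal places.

Total capital V = 384 + 83.7 + 167 = 634.7.
Equity: weight = 384/634.7 = 0.6050; cost = 12.3%.
Private placement notes: weight = 83.7/634.7 = 0.1319; after-tax cost = 4.4% × (1 − 19.1%) = 3.5596%.
Senior notes: weight = 167/634.7 = 0.2631; after-tax cost = 5.46% × (1 − 19.1%) = 4.4171%.
WACC = 0.6050 × 12.3000% + 0.1319 × 3.5596% + 0.2631 × 4.4171% = 9.0733%.

9.07%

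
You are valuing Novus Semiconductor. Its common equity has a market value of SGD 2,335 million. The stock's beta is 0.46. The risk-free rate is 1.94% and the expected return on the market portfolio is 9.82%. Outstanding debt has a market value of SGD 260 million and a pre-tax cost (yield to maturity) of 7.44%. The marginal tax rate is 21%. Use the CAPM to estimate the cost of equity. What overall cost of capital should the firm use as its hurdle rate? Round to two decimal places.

Market risk premium = 9.82% − 1.94% = 7.88%.
Cost of equity via CAPM: Re = 1.94% + 0.46 × 7.88% = 5.5648%.
Total capital V = 2335 + 260 = 2595.
Equity: weight = 2335/2595 = 0.8998; cost = 5.5648%.
Debt: weight = 260/2595 = 0.1002; after-tax cost = 7.44% × (1 − 21%) = 5.8776%.
WACC = 0.8998 × 5.5648% + 0.1002 × 5.8776% = 5.5961%.

5.60%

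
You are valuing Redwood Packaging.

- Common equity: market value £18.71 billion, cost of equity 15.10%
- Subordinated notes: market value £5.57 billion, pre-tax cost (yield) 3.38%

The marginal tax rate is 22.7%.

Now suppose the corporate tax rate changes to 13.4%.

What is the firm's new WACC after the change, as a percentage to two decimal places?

After the change:
Total capital V = 18.71 + 5.57 = 24.28.
Equity: weight = 18.71/24.28 = 0.7706; cost = 15.1%.
Subordinated notes: weight = 5.57/24.28 = 0.2294; after-tax cost = 3.38% × (1 − 13.4%) = 2.9271%.
WACC = 0.7706 × 15.1000% + 0.2294 × 2.9271% = 12.3074%.

12.31%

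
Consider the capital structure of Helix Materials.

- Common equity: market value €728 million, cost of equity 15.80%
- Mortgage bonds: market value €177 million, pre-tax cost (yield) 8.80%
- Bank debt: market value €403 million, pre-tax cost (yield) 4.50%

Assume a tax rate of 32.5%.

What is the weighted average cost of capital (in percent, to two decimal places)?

10.53%

Total capital V = 728 + 177 + 403 = 1308.
Equity: weight = 728/1308 = 0.5566; cost = 15.8%.
Mortgage bonds: weight = 177/1308 = 0.1353; after-tax cost = 8.8% × (1 − 32.5%) = 5.9400%.
Bank debt: weight = 403/1308 = 0.3081; after-tax cost = 4.5% × (1 − 32.5%) = 3.0375%.
WACC = 0.5566 × 15.8000% + 0.1353 × 5.9400% + 0.3081 × 3.0375% = 10.5336%.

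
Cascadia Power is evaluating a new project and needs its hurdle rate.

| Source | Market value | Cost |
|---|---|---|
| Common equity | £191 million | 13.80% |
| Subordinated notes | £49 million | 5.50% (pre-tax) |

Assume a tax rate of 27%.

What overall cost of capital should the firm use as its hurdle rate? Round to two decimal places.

11.80%

Total capital V = 191 + 49 = 240.
Equity: weight = 191/240 = 0.7958; cost = 13.8%.
Subordinated notes: weight = 49/240 = 0.2042; after-tax cost = 5.5% × (1 − 27%) = 4.0150%.
WACC = 0.7958 × 13.8000% + 0.2042 × 4.0150% = 11.8022%.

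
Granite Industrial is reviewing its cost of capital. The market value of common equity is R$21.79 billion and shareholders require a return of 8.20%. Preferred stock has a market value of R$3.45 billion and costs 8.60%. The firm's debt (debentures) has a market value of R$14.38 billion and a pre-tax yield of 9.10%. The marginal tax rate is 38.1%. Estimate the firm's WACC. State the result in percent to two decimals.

Total capital V = 21.79 + 3.45 + 14.38 = 39.62.
Equity: weight = 21.79/39.62 = 0.5500; cost = 8.2%.
Preferred: weight = 3.45/39.62 = 0.0871; cost = 8.6%.
Debentures: weight = 14.38/39.62 = 0.3629; after-tax cost = 9.1% × (1 − 38.1%) = 5.6329%.
WACC = 0.5500 × 8.2000% + 0.0871 × 8.6000% + 0.3629 × 5.6329% = 7.3031%.

7.30%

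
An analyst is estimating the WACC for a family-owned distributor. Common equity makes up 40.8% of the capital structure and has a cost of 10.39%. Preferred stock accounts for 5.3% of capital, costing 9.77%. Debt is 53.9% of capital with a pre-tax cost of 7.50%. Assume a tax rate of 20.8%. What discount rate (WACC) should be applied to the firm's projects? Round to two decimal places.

7.96%

After-tax cost of debt = 7.5% × (1 − 20.8%) = 5.9400%.
WACC = 0.408 × 10.3900% + 0.053 × 9.7700% + 0.539 × 5.9400% = 7.9586%.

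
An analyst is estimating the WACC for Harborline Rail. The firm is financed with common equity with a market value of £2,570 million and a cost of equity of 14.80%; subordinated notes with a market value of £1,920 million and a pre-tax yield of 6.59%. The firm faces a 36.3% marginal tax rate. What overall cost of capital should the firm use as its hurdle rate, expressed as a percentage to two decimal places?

Total capital V = 2570 + 1920 = 4490.
Equity: weight = 2570/4490 = 0.5724; cost = 14.8%.
Subordinated notes: weight = 1920/4490 = 0.4276; after-tax cost = 6.59% × (1 − 36.3%) = 4.1978%.
WACC = 0.5724 × 14.8000% + 0.4276 × 4.1978% = 10.2663%.

10.27%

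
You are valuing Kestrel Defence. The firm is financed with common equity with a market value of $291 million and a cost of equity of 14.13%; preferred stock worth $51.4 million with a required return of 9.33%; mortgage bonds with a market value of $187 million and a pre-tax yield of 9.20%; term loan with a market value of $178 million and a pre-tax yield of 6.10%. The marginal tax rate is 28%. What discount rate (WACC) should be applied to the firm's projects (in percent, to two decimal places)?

Total capital V = 291 + 51.4 + 187 + 178 = 707.4.
Equity: weight = 291/707.4 = 0.4114; cost = 14.13%.
Preferred: weight = 51.4/707.4 = 0.0727; cost = 9.33%.
Mortgage bonds: weight = 187/707.4 = 0.2643; after-tax cost = 9.2% × (1 − 28%) = 6.6240%.
Term loan: weight = 178/707.4 = 0.2516; after-tax cost = 6.1% × (1 − 28%) = 4.3920%.
WACC = 0.4114 × 14.1300% + 0.0727 × 9.3300% + 0.2643 × 6.6240% + 0.2516 × 4.3920% = 9.3467%.

9.35%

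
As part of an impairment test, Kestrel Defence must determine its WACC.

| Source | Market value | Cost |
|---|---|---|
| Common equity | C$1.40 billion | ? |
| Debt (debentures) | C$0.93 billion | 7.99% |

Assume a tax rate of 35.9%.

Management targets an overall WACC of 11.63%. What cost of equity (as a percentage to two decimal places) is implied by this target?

15.95%

Total capital V = 1.4 + 0.93 = 2.33.
Equity weight = 1.4/2.33 = 0.6009.
Debentures weight = 0.93/2.33 = 0.3991.
Debt contribution = 0.3991 × 7.99% × (1 − 35.9%) = 2.0442%.
Required equity contribution = 11.63% − 2.0442% = 9.5858%.
Re = 9.5858% / 0.6009 = 15.9534%.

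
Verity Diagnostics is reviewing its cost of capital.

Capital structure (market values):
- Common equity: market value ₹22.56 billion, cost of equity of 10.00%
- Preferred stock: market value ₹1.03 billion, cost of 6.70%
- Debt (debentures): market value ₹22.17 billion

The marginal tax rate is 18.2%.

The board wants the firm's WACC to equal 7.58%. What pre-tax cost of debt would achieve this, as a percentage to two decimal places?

Total capital V = 22.56 + 1.03 + 22.17 = 45.76.
Equity weight = 22.56/45.76 = 0.4930.
Preferred weight = 1.03/45.76 = 0.0225.
Debentures weight = 22.17/45.76 = 0.4845.
Equity contribution = 0.4930 × 10% = 4.9301%.
Preferred contribution = 0.0225 × 6.7% = 0.1508%.
Remaining for debt = 7.58% − 5.0809% = 2.4991%.
Rd × (1 − 18.2%) × 0.4845 = 2.4991%  ⇒  Rd = 6.3060%.

6.31%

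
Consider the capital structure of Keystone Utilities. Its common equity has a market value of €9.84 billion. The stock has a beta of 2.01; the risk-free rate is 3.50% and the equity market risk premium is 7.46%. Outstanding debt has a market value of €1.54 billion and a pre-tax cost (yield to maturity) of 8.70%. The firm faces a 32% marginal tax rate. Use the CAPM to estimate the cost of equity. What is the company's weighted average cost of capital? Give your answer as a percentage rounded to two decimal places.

16.79%

Cost of equity via CAPM: Re = 3.5% + 2.01 × 7.46% = 18.4946%.
Total capital V = 9.84 + 1.54 = 11.38.
Equity: weight = 9.84/11.38 = 0.8647; cost = 18.4946%.
Debt: weight = 1.54/11.38 = 0.1353; after-tax cost = 8.7% × (1 − 32%) = 5.9160%.
WACC = 0.8647 × 18.4946% + 0.1353 × 5.9160% = 16.7924%.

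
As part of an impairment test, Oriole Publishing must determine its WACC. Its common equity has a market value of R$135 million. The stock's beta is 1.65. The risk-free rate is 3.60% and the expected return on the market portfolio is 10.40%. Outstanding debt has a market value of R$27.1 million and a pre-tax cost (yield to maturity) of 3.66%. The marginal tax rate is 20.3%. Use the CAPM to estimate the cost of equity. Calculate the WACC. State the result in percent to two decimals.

Market risk premium = 10.4% − 3.6% = 6.8%.
Cost of equity via CAPM: Re = 3.6% + 1.65 × 6.8% = 14.8200%.
Total capital V = 135 + 27.1 = 162.1.
Equity: weight = 135/162.1 = 0.8328; cost = 14.82%.
Debt: weight = 27.1/162.1 = 0.1672; after-tax cost = 3.66% × (1 − 20.3%) = 2.9170%.
WACC = 0.8328 × 14.8200% + 0.1672 × 2.9170% = 12.8301%.

12.83%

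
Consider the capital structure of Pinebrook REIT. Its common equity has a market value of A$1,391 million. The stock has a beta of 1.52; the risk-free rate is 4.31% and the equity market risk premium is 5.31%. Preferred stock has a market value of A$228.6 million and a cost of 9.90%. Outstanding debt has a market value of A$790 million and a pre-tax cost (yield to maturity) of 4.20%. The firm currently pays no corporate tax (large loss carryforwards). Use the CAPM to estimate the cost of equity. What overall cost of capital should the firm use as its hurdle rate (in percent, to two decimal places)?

Cost of equity via CAPM: Re = 4.31% + 1.52 × 5.31% = 12.3812%.
Total capital V = 1391 + 228.6 + 790 = 2409.6.
Equity: weight = 1391/2409.6 = 0.5773; cost = 12.3812%.
Preferred: weight = 228.6/2409.6 = 0.0949; cost = 9.9%.
Debt: weight = 790/2409.6 = 0.3279; after-tax cost = 4.2% × (1 − 0%) = 4.2000%.
WACC = 0.5773 × 12.3812% + 0.0949 × 9.9000% + 0.3279 × 4.2000% = 9.4636%.

9.46%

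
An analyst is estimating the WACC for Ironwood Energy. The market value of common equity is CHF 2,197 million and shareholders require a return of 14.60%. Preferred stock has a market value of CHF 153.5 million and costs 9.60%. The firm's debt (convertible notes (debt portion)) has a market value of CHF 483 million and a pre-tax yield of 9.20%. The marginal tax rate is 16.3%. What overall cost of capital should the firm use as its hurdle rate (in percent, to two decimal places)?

13.15%

Total capital V = 2197 + 153.5 + 483 = 2833.5.
Equity: weight = 2197/2833.5 = 0.7754; cost = 14.6%.
Preferred: weight = 153.5/2833.5 = 0.0542; cost = 9.6%.
Convertible notes (debt portion): weight = 483/2833.5 = 0.1705; after-tax cost = 9.2% × (1 − 16.3%) = 7.7004%.
WACC = 0.7754 × 14.6000% + 0.0542 × 9.6000% + 0.1705 × 7.7004% = 13.1530%.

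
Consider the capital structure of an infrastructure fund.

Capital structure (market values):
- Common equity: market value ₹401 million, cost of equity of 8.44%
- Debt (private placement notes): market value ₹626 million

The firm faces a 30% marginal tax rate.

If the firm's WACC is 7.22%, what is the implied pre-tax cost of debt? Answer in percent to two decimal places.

9.20%

Total capital V = 401 + 626 = 1027.
Equity weight = 401/1027 = 0.3905.
Private placement notes weight = 626/1027 = 0.6095.
Equity contribution = 0.3905 × 8.44% = 3.2955%.
Remaining for debt = 7.22% − 3.2955% = 3.9245%.
Rd × (1 − 30%) × 0.6095 = 3.9245%  ⇒  Rd = 9.1979%.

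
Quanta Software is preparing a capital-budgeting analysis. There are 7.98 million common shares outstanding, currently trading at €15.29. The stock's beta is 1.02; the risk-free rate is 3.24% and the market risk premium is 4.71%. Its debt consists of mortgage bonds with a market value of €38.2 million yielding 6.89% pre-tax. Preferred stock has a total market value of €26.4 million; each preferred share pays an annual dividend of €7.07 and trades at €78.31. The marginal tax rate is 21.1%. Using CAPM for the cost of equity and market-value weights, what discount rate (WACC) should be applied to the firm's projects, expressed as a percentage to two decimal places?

7.65%

Cost of equity via CAPM: Re = 3.24% + 1.02 × 4.71% = 8.0442%.
Cost of preferred: Rp = 7.07 / 78.31 = 9.0282%.
Market value of equity E = 15.29 × 7.98m = 122.0142m.
Total capital V = 122.0142 + 26.4 + 38.2 = 186.6142.
Equity: weight = 122.0142/186.6142 = 0.6538; cost = 8.0442%.
Preferred: weight = 26.4/186.6142 = 0.1415; cost = 9.0282%.
Mortgage bonds: weight = 38.2/186.6142 = 0.2047; after-tax cost = 6.89% × (1 − 21.1%) = 5.4362%.
WACC = 0.6538 × 8.0442% + 0.1415 × 9.0282% + 0.2047 × 5.4362% = 7.6495%.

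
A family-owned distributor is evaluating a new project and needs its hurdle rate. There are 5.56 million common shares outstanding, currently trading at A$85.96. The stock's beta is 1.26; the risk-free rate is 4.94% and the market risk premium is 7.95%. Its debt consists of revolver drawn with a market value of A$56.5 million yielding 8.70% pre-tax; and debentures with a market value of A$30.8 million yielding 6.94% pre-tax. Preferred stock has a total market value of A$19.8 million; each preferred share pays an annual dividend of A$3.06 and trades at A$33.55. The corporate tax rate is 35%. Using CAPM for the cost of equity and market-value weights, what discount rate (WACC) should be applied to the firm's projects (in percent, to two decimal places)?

13.31%

Cost of equity via CAPM: Re = 4.94% + 1.26 × 7.95% = 14.9570%.
Cost of preferred: Rp = 3.06 / 33.55 = 9.1207%.
Market value of equity E = 85.96 × 5.56m = 477.9376m.
Total capital V = 477.9376 + 19.8 + 56.5 + 30.8 = 585.0376.
Equity: weight = 477.9376/585.0376 = 0.8169; cost = 14.957%.
Preferred: weight = 19.8/585.0376 = 0.0338; cost = 9.1207%.
Revolver drawn: weight = 56.5/585.0376 = 0.0966; after-tax cost = 8.7% × (1 − 35%) = 5.6550%.
Debentures: weight = 30.8/585.0376 = 0.0526; after-tax cost = 6.94% × (1 − 35%) = 4.5110%.
WACC = 0.8169 × 14.9570% + 0.0338 × 9.1207% + 0.0966 × 5.6550% + 0.0526 × 4.5110% = 13.3112%.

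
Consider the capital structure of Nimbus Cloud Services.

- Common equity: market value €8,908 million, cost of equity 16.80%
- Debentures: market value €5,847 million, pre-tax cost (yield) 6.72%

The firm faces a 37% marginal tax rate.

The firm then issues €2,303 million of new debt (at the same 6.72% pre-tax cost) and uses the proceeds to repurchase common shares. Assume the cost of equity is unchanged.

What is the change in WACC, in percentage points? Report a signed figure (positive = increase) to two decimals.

-1.96 pp

Current WACC:
Total capital V = 8908 + 5847 = 14755.
Equity: weight = 8908/14755 = 0.6037; cost = 16.8%.
Debentures: weight = 5847/14755 = 0.3963; after-tax cost = 6.72% × (1 − 37%) = 4.2336%.
WACC = 0.6037 × 16.8000% + 0.3963 × 4.2336% = 11.8203%.
After the change:
Total capital V = 6605 + 8150 = 14755.
Equity: weight = 6605/14755 = 0.4476; cost = 16.8%.
Debentures: weight = 8150/14755 = 0.5524; after-tax cost = 6.72% × (1 − 37%) = 4.2336%.
WACC = 0.4476 × 16.8000% + 0.5524 × 4.2336% = 9.8589%.
Change in WACC = 9.8589% − 11.8203% = -1.9614 pp.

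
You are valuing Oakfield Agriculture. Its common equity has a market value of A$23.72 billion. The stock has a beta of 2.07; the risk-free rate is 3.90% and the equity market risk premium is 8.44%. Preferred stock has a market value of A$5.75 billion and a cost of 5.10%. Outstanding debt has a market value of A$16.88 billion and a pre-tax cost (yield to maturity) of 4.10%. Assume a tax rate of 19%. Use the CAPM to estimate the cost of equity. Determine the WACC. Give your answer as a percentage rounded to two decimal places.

Cost of equity via CAPM: Re = 3.9% + 2.07 × 8.44% = 21.3708%.
Total capital V = 23.72 + 5.75 + 16.88 = 46.35.
Equity: weight = 23.72/46.35 = 0.5118; cost = 21.3708%.
Preferred: weight = 5.75/46.35 = 0.1241; cost = 5.1%.
Debt: weight = 16.88/46.35 = 0.3642; after-tax cost = 4.1% × (1 − 19%) = 3.3210%.
WACC = 0.5118 × 21.3708% + 0.1241 × 5.1000% + 0.3642 × 3.3210% = 12.7788%.

12.78%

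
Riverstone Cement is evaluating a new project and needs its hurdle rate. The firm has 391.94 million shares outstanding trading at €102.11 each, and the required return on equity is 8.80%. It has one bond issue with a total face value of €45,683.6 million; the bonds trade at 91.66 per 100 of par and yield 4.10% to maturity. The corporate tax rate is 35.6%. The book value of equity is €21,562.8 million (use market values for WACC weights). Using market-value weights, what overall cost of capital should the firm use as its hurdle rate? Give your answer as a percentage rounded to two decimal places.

5.65%

Market value of equity E = 102.11 × 391.94m = 40020.9934m. Market value of debt D = 45683.6m × 91.66/100 = 41873.58776m.
Total capital V = 40020.9934 + 41873.58776 = 81894.58116.
Equity: weight = 40020.9934/81894.58116 = 0.4887; cost = 8.8%.
Bonds outstanding: weight = 41873.58776/81894.58116 = 0.5113; after-tax cost = 4.1% × (1 − 35.6%) = 2.6404%.
WACC = 0.4887 × 8.8000% + 0.5113 × 2.6404% = 5.6505%.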